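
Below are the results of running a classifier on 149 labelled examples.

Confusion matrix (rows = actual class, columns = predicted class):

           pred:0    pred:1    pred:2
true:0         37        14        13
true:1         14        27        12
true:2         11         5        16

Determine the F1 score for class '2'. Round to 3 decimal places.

0.438

Take TP from the diagonal, FP from the rest of the '2' prediction marginal, FN from the rest of the '2' actual marginal.
F1 score = 2·TP/(2·TP+FP+FN).
2: TP=16, FP=13+12=25, FN=11+5=16 → 32/73 = 0.4384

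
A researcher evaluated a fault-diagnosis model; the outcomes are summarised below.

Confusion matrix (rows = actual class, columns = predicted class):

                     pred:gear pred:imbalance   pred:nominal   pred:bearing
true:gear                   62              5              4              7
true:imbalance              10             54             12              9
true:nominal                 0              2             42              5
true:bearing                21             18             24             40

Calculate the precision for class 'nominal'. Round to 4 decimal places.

precision = TP/(TP+FP).
nominal: TP=42, FP=4+12+24=40 → 42/82 = 0.51220

0.5122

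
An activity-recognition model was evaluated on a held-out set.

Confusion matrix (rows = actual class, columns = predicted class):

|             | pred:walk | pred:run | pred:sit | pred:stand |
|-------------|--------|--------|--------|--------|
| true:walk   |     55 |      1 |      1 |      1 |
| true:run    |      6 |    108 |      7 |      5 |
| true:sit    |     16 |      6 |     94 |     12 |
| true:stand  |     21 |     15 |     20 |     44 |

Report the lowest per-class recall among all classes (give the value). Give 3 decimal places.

0.440

Per-class recall (TP/(TP+FN)):
  walk: TP=55, FN=1+1+1=3 → 55/58 = 0.9483
  run: TP=108, FN=6+7+5=18 → 108/126 = 0.8571
  sit: TP=94, FN=16+6+12=34 → 94/128 = 0.7344
  stand: TP=44, FN=21+15+20=56 → 44/100 = 0.4400
Lowest is class 'stand' with recall = 0.440.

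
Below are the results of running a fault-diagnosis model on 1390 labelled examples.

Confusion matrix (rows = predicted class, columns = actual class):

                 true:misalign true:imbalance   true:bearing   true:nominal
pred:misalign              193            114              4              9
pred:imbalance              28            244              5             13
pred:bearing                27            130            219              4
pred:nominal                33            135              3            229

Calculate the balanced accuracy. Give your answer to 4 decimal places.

0.7311

Balanced accuracy = mean of per-class recall.
  misalign: recall = 193/281 = 0.68683
  imbalance: recall = 244/623 = 0.39165
  bearing: recall = 219/231 = 0.94805
  nominal: recall = 229/255 = 0.89804
Mean = (0.68683 + 0.39165 + 0.94805 + 0.89804) / 4 = 0.7311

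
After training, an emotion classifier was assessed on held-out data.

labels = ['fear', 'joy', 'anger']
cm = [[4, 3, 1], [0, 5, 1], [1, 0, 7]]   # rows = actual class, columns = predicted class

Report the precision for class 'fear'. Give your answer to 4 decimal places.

Treat 'fear' as positive and all other classes as negative.
precision = TP/(TP+FP).
fear: TP=4, FP=0+1=1 → 4/5 = 0.80000

0.8000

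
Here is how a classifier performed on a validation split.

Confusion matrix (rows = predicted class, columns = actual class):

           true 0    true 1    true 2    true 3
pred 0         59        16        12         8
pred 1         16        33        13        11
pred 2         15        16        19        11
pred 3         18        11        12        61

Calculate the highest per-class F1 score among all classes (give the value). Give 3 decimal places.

0.632

Per-class F1 score (2·TP/(2·TP+FP+FN)):
  0: TP=59, FP=16+12+8=36, FN=16+15+18=49 → 118/203 = 0.5813
  1: TP=33, FP=16+13+11=40, FN=16+16+11=43 → 66/149 = 0.4430
  2: TP=19, FP=15+16+11=42, FN=12+13+12=37 → 38/117 = 0.3248
  3: TP=61, FP=18+11+12=41, FN=8+11+11=30 → 122/193 = 0.6321
Highest is class '3' with F1 score = 0.632.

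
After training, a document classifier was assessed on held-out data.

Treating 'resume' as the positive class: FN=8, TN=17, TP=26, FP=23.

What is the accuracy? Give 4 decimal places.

Accuracy = (TP+TN)/N = (26+17)/74 = 0.5811

0.5811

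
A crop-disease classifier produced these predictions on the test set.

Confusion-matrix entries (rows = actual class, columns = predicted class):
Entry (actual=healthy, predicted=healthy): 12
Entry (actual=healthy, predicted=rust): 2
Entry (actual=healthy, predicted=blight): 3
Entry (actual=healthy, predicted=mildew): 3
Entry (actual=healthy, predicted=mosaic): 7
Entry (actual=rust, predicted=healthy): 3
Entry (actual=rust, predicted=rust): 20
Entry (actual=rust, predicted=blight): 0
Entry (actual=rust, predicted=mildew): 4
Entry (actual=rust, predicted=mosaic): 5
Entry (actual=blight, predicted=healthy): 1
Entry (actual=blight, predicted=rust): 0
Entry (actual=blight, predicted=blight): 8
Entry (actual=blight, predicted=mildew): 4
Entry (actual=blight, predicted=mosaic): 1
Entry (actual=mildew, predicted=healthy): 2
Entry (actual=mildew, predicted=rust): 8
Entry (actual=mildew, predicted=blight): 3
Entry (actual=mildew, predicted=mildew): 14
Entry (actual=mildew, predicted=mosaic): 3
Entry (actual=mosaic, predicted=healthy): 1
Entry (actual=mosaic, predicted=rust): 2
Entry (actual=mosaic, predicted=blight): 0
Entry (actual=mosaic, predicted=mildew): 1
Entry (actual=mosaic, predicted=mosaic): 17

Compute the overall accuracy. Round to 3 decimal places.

Accuracy = trace / total = (12+20+8+14+17=71) / 124 = 71/124 = 0.573

0.573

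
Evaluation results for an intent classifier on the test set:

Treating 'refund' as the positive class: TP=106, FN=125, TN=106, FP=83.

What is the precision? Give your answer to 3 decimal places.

Precision = TP/(TP+FP) = 106/(106+83) = 106/189 = 0.561

0.561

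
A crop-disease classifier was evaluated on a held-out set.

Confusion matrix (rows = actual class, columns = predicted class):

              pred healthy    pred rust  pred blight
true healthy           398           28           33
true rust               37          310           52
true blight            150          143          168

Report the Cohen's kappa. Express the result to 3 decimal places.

0.497

Observed agreement pₒ = trace/N = 876/1319 = 0.6641
Expected agreement pₑ = Σ (rowᵢ·colᵢ)/N² = (459·585 + 399·481 + 461·253)/1319² = 0.3317
κ = (pₒ − pₑ)/(1 − pₑ) = (0.6641 − 0.3317)/(1 − 0.3317) = 0.497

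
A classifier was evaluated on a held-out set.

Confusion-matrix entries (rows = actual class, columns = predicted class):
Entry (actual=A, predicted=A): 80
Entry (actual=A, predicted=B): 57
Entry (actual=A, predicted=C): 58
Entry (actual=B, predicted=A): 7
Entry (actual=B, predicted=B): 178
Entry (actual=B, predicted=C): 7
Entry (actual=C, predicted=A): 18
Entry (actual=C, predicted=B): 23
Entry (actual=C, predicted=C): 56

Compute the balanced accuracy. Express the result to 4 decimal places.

Balanced accuracy = mean of per-class recall.
  A: recall = 80/195 = 0.41026
  B: recall = 178/192 = 0.92708
  C: recall = 56/97 = 0.57732
Mean = (0.41026 + 0.92708 + 0.57732) / 3 = 0.6382

0.6382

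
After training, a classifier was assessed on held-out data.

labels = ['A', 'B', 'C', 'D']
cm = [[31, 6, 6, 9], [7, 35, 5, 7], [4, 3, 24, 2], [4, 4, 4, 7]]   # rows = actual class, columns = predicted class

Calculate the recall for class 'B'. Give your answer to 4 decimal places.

0.6481

Take TP from the diagonal, FP from the rest of the 'B' prediction marginal, FN from the rest of the 'B' actual marginal.
recall = TP/(TP+FN).
B: TP=35, FN=7+5+7=19 → 35/54 = 0.64815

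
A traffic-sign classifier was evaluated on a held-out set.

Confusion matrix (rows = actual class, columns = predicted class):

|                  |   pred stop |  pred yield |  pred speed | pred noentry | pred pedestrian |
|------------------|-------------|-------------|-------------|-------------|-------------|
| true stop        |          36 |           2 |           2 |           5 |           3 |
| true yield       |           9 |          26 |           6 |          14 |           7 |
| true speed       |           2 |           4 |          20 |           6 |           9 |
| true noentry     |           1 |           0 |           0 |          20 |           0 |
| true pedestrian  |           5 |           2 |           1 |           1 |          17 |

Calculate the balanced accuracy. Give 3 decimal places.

Balanced accuracy = mean of per-class recall.
  stop: recall = 36/48 = 0.7500
  yield: recall = 26/62 = 0.4194
  speed: recall = 20/41 = 0.4878
  noentry: recall = 20/21 = 0.9524
  pedestrian: recall = 17/26 = 0.6538
Mean = (0.7500 + 0.4194 + 0.4878 + 0.9524 + 0.6538) / 5 = 0.653

0.653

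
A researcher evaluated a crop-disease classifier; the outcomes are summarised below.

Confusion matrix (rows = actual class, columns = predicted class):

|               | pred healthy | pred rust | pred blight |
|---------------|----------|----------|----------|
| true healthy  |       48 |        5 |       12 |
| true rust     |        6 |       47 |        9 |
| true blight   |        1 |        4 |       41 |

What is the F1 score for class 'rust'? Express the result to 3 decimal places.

0.797

F1 score = 2·TP/(2·TP+FP+FN).
rust: TP=47, FP=5+4=9, FN=6+9=15 → 94/118 = 0.7966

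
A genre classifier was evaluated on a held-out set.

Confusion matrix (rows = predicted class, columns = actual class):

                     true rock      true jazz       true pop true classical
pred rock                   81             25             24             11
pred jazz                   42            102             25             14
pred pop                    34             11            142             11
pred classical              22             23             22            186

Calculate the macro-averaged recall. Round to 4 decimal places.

Per-class recall (TP/(TP+FN)):
  rock: TP=81, FN=42+34+22=98 → 81/179 = 0.45251
  jazz: TP=102, FN=25+11+23=59 → 102/161 = 0.63354
  pop: TP=142, FN=24+25+22=71 → 142/213 = 0.66667
  classical: TP=186, FN=11+14+11=36 → 186/222 = 0.83784
Macro-recall = mean = (0.45251 + 0.63354 + 0.66667 + 0.83784) / 4 = 0.6476

0.6476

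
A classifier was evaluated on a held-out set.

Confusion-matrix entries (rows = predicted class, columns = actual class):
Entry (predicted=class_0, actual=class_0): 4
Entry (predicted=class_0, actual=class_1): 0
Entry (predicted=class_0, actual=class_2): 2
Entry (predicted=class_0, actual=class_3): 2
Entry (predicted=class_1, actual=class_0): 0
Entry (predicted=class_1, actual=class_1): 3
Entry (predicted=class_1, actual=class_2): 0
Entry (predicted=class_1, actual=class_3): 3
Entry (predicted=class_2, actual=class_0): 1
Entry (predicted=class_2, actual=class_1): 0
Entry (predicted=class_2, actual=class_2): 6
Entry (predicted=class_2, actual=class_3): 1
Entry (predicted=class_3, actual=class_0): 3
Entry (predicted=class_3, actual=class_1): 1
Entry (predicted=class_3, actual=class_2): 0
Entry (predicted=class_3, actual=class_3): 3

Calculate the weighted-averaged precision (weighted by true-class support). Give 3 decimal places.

0.547

Per-class precision (TP/(TP+FP)):
  class_0: TP=4, FP=0+2+2=4 → 4/8 = 0.5000
  class_1: TP=3, FP=0+0+3=3 → 3/6 = 0.5000
  class_2: TP=6, FP=1+0+1=2 → 6/8 = 0.7500
  class_3: TP=3, FP=3+1+0=4 → 3/7 = 0.4286
Weighted-precision = Σ (supportᵢ/N)·precisionᵢ with N=29: (8/29)·0.5000 + (4/29)·0.5000 + (8/29)·0.7500 + (9/29)·0.4286 = 0.547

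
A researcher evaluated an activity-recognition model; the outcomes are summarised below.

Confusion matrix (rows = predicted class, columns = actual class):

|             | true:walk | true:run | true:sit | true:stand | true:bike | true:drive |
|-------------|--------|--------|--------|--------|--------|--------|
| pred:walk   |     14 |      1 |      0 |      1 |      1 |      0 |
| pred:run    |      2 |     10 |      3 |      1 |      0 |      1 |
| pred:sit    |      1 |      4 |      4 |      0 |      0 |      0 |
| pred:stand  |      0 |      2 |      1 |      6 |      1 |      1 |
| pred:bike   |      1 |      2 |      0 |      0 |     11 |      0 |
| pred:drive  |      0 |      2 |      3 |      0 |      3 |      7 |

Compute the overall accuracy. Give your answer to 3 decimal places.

0.627

Accuracy = trace / total = (14+10+4+6+11+7=52) / 83 = 52/83 = 0.627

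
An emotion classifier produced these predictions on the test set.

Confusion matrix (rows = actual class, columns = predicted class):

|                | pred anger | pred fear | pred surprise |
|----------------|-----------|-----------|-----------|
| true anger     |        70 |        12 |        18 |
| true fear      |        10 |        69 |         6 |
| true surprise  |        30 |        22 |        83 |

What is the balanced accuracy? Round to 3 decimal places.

0.709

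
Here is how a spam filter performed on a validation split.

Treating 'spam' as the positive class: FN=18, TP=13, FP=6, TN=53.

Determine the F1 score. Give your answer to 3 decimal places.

Precision = TP/(TP+FP) = 13/19 = 0.6842
Recall = TP/(TP+FN) = 13/31 = 0.4194
F1 = 2·TP/(2·TP+FP+FN) = 26/50 = 0.520

0.520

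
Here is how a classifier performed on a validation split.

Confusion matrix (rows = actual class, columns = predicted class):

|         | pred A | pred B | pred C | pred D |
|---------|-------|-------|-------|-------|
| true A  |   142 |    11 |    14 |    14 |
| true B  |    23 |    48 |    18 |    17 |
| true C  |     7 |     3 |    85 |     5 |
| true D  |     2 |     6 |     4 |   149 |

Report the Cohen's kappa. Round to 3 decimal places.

0.691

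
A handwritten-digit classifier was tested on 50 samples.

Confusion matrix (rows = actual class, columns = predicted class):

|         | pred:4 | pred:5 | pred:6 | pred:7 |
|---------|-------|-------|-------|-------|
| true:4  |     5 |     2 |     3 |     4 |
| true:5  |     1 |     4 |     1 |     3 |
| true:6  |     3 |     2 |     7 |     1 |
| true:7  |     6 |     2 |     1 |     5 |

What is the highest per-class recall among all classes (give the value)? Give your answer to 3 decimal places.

0.538

Per-class recall (TP/(TP+FN)):
  4: TP=5, FN=2+3+4=9 → 5/14 = 0.3571
  5: TP=4, FN=1+1+3=5 → 4/9 = 0.4444
  6: TP=7, FN=3+2+1=6 → 7/13 = 0.5385
  7: TP=5, FN=6+2+1=9 → 5/14 = 0.3571
Highest is class '6' with recall = 0.538.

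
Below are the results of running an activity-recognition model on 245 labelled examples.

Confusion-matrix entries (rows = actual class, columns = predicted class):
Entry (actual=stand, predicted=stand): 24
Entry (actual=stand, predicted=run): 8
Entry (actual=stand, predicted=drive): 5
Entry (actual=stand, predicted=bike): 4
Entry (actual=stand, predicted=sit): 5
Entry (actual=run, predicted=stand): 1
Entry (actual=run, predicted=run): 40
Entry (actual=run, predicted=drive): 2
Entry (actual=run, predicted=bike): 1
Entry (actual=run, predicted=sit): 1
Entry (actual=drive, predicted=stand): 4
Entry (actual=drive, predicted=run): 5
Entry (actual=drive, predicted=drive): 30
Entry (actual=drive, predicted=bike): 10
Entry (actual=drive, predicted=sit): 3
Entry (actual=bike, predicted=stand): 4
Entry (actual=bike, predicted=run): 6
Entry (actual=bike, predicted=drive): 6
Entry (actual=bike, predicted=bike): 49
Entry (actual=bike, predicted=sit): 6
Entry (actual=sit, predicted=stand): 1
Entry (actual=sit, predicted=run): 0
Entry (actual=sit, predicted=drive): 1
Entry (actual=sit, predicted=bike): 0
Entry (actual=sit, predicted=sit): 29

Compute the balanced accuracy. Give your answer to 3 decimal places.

Balanced accuracy = mean of per-class recall.
  stand: recall = 24/46 = 0.5217
  run: recall = 40/45 = 0.8889
  drive: recall = 30/52 = 0.5769
  bike: recall = 49/71 = 0.6901
  sit: recall = 29/31 = 0.9355
Mean = (0.5217 + 0.8889 + 0.5769 + 0.6901 + 0.9355) / 5 = 0.723

0.723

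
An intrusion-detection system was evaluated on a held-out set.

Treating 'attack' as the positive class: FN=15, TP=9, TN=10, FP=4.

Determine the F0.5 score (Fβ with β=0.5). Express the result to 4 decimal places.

0.5921

Fβ = (1+β²)·TP / ((1+β²)·TP + β²·FN + FP), with β²=1/4
= 1.25·9 / (1.25·9 + 0.25·15 + 4) = 0.5921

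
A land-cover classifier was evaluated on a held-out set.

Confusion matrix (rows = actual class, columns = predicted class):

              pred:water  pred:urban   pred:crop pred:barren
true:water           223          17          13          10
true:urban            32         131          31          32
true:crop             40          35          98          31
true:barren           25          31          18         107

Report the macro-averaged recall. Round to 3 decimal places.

0.625

Per-class recall (TP/(TP+FN)):
  water: TP=223, FN=17+13+10=40 → 223/263 = 0.8479
  urban: TP=131, FN=32+31+32=95 → 131/226 = 0.5796
  crop: TP=98, FN=40+35+31=106 → 98/204 = 0.4804
  barren: TP=107, FN=25+31+18=74 → 107/181 = 0.5912
Macro-recall = mean = (0.8479 + 0.5796 + 0.4804 + 0.5912) / 4 = 0.625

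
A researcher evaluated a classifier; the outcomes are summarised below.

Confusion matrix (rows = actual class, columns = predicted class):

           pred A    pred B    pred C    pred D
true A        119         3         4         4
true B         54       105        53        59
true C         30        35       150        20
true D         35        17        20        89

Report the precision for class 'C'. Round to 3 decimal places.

0.661

One-vs-rest for 'C': TP = diagonal; FP = other classes predicted 'C'; FN = 'C' predicted as other.
precision = TP/(TP+FP).
C: TP=150, FP=4+53+20=77 → 150/227 = 0.6608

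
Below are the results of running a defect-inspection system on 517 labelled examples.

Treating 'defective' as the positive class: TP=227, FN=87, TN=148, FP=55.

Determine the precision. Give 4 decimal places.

0.8050

Precision = TP/(TP+FP) = 227/(227+55) = 227/282 = 0.8050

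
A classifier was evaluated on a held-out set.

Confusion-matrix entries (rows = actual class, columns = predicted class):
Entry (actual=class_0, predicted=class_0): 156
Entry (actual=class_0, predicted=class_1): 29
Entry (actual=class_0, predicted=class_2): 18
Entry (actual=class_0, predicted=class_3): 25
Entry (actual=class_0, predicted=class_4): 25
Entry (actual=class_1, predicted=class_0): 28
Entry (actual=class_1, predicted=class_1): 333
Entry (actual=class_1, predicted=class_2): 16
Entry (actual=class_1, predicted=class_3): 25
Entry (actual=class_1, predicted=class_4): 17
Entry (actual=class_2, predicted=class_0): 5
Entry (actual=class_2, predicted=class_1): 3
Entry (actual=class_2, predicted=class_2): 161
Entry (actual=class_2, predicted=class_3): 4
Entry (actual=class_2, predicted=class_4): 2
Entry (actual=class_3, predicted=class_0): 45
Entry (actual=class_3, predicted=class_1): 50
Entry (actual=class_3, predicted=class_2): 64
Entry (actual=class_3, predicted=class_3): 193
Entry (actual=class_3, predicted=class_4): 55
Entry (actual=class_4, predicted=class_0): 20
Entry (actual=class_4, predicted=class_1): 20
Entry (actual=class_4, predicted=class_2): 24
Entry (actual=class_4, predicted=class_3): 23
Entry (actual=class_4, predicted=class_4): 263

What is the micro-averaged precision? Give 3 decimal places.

0.690

Micro-averaging pools counts across classes: ΣTP=1106, ΣFP=498, ΣFN=498.
Micro-precision = TP/(TP+FP) on pooled counts = 0.690 (equals overall accuracy in single-label multiclass).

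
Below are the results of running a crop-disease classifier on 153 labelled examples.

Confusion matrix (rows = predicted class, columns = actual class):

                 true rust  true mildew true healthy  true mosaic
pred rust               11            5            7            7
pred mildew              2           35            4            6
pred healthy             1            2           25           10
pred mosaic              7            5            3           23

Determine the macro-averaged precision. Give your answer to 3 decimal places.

0.594

Per-class precision (TP/(TP+FP)):
  rust: TP=11, FP=5+7+7=19 → 11/30 = 0.3667
  mildew: TP=35, FP=2+4+6=12 → 35/47 = 0.7447
  healthy: TP=25, FP=1+2+10=13 → 25/38 = 0.6579
  mosaic: TP=23, FP=7+5+3=15 → 23/38 = 0.6053
Macro-precision = mean = (0.3667 + 0.7447 + 0.6579 + 0.6053) / 4 = 0.594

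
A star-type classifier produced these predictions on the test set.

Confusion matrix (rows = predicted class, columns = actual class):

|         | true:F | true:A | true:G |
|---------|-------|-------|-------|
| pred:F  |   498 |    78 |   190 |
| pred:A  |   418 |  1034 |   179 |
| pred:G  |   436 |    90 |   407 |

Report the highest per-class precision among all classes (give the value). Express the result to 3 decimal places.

Per-class precision (TP/(TP+FP)):
  F: TP=498, FP=78+190=268 → 498/766 = 0.6501
  A: TP=1034, FP=418+179=597 → 1034/1631 = 0.6340
  G: TP=407, FP=436+90=526 → 407/933 = 0.4362
Highest is class 'F' with precision = 0.650.

0.650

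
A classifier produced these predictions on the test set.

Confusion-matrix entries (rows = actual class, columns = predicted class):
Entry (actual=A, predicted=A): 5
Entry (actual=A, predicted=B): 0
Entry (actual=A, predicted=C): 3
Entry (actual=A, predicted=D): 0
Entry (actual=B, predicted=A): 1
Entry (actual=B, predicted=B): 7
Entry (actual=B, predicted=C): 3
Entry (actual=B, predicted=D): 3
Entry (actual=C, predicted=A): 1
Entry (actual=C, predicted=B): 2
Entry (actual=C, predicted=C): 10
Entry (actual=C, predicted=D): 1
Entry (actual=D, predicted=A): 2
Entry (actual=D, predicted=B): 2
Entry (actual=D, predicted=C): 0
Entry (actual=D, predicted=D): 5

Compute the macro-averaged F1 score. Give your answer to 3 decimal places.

Per-class F1 score (2·TP/(2·TP+FP+FN)):
  A: TP=5, FP=1+1+2=4, FN=0+3+0=3 → 10/17 = 0.5882
  B: TP=7, FP=0+2+2=4, FN=1+3+3=7 → 14/25 = 0.5600
  C: TP=10, FP=3+3+0=6, FN=1+2+1=4 → 20/30 = 0.6667
  D: TP=5, FP=0+3+1=4, FN=2+2+0=4 → 10/18 = 0.5556
Macro-F1 score = mean = (0.5882 + 0.5600 + 0.6667 + 0.5556) / 4 = 0.593

0.593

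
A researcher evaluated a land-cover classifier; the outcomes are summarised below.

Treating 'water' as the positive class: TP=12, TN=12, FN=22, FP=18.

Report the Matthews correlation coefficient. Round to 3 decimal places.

MCC = (TP·TN − FP·FN) / √((TP+FP)(TP+FN)(TN+FP)(TN+FN))
Numerator = 12·12 − 18·22 = -252
Denominator = √(30·34·30·34) = √1040400 = 1020.0000
MCC = -252 / 1020.0000 = -0.247

-0.247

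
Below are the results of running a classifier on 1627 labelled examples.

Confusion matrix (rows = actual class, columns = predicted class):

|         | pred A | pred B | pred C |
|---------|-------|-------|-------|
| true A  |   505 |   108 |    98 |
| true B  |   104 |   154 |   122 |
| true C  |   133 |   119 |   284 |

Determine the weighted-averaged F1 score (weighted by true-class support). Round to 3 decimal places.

0.578

Per-class F1 score (2·TP/(2·TP+FP+FN)):
  A: TP=505, FP=104+133=237, FN=108+98=206 → 1010/1453 = 0.6951
  B: TP=154, FP=108+119=227, FN=104+122=226 → 308/761 = 0.4047
  C: TP=284, FP=98+122=220, FN=133+119=252 → 568/1040 = 0.5462
Weighted-F1 score = Σ (supportᵢ/N)·F1 scoreᵢ with N=1627: (711/1627)·0.6951 + (380/1627)·0.4047 + (536/1627)·0.5462 = 0.578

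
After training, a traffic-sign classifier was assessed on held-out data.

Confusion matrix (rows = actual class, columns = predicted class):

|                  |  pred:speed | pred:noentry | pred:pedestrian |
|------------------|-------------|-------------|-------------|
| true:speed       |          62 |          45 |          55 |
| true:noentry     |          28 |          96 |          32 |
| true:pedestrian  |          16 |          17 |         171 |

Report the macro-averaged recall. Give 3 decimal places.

0.612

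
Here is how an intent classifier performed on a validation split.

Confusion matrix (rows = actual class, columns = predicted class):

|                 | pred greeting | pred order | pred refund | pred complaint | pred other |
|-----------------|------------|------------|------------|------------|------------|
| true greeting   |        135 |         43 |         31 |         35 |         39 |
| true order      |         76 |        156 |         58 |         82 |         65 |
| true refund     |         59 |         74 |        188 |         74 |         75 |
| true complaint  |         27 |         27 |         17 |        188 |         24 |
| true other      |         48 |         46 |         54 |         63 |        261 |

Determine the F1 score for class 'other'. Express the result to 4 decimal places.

Take TP from the diagonal, FP from the rest of the 'other' prediction marginal, FN from the rest of the 'other' actual marginal.
F1 score = 2·TP/(2·TP+FP+FN).
other: TP=261, FP=39+65+75+24=203, FN=48+46+54+63=211 → 522/936 = 0.55769

0.5577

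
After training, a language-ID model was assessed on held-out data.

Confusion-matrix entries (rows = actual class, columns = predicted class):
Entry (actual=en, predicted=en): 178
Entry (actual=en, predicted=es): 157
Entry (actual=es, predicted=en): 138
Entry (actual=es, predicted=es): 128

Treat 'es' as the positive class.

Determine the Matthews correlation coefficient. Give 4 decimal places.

0.0125

MCC = (TP·TN − FP·FN) / √((TP+FP)(TP+FN)(TN+FP)(TN+FN))
Numerator = 128·178 − 157·138 = 1118
Denominator = √(285·266·335·316) = √8025246600 = 89583.7407
MCC = 1118 / 89583.7407 = 0.0125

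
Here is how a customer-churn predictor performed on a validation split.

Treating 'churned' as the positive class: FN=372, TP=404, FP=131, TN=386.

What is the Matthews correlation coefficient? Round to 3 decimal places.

MCC = (TP·TN − FP·FN) / √((TP+FP)(TP+FN)(TN+FP)(TN+FN))
Numerator = 404·386 − 131·372 = 107212
Denominator = √(535·776·517·758) = √162695391760 = 403355.1683
MCC = 107212 / 403355.1683 = 0.266

0.266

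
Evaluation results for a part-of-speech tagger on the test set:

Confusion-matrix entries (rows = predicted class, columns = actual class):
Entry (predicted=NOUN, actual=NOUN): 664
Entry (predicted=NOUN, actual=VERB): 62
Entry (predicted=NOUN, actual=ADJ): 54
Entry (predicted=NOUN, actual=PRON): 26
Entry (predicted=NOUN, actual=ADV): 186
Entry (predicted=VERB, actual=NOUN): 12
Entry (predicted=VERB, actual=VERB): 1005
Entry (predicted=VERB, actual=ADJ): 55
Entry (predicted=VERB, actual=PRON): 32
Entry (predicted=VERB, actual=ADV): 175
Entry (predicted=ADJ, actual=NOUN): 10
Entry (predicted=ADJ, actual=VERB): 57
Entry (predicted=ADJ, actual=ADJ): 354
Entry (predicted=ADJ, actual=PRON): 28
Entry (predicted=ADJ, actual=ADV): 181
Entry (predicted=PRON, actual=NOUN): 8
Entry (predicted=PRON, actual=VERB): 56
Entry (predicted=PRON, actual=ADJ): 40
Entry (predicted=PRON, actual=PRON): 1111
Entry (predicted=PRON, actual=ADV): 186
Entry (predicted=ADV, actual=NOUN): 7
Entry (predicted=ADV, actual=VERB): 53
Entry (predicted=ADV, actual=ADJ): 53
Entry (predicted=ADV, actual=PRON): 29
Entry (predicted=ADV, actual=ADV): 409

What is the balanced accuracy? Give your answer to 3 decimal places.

0.733

Balanced accuracy = mean of per-class recall.
  NOUN: recall = 664/701 = 0.9472
  VERB: recall = 1005/1233 = 0.8151
  ADJ: recall = 354/556 = 0.6367
  PRON: recall = 1111/1226 = 0.9062
  ADV: recall = 409/1137 = 0.3597
Mean = (0.9472 + 0.8151 + 0.6367 + 0.9062 + 0.3597) / 5 = 0.733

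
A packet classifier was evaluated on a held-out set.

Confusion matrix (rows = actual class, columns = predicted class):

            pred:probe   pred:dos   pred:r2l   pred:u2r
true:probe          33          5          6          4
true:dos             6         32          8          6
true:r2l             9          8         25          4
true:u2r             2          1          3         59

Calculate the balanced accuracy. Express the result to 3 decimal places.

0.689

Balanced accuracy = mean of per-class recall.
  probe: recall = 33/48 = 0.6875
  dos: recall = 32/52 = 0.6154
  r2l: recall = 25/46 = 0.5435
  u2r: recall = 59/65 = 0.9077
Mean = (0.6875 + 0.6154 + 0.5435 + 0.9077) / 4 = 0.689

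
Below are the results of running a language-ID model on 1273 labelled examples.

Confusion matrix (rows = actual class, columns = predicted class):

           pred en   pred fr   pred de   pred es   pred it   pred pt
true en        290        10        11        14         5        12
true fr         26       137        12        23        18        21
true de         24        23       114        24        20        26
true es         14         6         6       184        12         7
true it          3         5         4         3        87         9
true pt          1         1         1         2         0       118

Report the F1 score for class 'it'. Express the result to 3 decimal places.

0.688

F1 score = 2·TP/(2·TP+FP+FN).
it: TP=87, FP=5+18+20+12+0=55, FN=3+5+4+3+9=24 → 174/253 = 0.6877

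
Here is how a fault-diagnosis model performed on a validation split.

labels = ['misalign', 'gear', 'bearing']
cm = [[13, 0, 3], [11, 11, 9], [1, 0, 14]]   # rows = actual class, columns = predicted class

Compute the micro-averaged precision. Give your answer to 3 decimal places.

Micro-averaging pools counts across classes: ΣTP=38, ΣFP=24, ΣFN=24.
Micro-precision = TP/(TP+FP) on pooled counts = 0.613 (equals overall accuracy in single-label multiclass).

0.613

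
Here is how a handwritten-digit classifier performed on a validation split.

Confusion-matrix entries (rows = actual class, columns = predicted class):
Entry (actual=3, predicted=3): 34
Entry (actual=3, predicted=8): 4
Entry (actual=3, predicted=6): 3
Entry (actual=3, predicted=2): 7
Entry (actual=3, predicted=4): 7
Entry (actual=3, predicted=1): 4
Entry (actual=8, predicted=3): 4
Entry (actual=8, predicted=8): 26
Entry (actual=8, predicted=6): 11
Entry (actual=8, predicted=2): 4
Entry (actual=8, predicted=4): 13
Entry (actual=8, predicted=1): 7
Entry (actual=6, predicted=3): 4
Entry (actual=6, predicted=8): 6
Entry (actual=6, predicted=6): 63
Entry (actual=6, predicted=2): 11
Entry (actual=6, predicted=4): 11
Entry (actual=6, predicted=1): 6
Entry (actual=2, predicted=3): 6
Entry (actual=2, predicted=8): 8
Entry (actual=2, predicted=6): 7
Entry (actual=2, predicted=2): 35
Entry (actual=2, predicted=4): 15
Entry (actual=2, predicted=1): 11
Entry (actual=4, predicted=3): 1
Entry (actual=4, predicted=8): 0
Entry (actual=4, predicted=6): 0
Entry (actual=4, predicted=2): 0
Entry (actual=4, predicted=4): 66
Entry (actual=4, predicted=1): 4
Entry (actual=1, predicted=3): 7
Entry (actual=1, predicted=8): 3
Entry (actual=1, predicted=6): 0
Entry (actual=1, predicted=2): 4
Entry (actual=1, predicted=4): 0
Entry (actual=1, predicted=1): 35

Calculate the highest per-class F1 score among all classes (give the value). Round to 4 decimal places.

Per-class F1 score (2·TP/(2·TP+FP+FN)):
  3: TP=34, FP=4+4+6+1+7=22, FN=4+3+7+7+4=25 → 68/115 = 0.59130
  8: TP=26, FP=4+6+8+0+3=21, FN=4+11+4+13+7=39 → 52/112 = 0.46429
  6: TP=63, FP=3+11+7+0+0=21, FN=4+6+11+11+6=38 → 126/185 = 0.68108
  2: TP=35, FP=7+4+11+0+4=26, FN=6+8+7+15+11=47 → 70/143 = 0.48951
  4: TP=66, FP=7+13+11+15+0=46, FN=1+0+0+0+4=5 → 132/183 = 0.72131
  1: TP=35, FP=4+7+6+11+4=32, FN=7+3+0+4+0=14 → 70/116 = 0.60345
Highest is class '4' with F1 score = 0.7213.

0.7213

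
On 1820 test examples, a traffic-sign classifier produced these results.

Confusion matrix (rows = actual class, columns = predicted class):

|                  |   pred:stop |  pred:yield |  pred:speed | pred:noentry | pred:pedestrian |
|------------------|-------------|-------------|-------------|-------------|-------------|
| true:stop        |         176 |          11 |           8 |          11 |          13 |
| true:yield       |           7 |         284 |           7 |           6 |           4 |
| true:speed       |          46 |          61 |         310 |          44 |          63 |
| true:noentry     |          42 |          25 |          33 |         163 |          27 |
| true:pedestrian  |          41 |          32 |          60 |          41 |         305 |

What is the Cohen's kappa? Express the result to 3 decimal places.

Observed agreement pₒ = trace/N = 1238/1820 = 0.6802
Expected agreement pₑ = Σ (rowᵢ·colᵢ)/N² = (219·312 + 308·413 + 524·418 + 290·265 + 479·412)/1820² = 0.2079
κ = (pₒ − pₑ)/(1 − pₑ) = (0.6802 − 0.2079)/(1 − 0.2079) = 0.596

0.596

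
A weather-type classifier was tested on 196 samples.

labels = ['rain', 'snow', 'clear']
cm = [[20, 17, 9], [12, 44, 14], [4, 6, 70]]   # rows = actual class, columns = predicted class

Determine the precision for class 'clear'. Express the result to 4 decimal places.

0.7527

Treat 'clear' as positive and all other classes as negative.
precision = TP/(TP+FP).
clear: TP=70, FP=9+14=23 → 70/93 = 0.75269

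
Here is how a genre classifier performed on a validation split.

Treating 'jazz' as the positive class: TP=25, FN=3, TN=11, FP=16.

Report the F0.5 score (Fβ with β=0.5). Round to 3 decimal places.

0.651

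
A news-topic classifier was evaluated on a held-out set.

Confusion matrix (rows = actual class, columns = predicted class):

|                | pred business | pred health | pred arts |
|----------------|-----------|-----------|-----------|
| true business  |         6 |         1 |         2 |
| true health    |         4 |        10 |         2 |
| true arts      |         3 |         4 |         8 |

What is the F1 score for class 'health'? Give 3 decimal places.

Treat 'health' as positive and all other classes as negative.
F1 score = 2·TP/(2·TP+FP+FN).
health: TP=10, FP=1+4=5, FN=4+2=6 → 20/31 = 0.6452

0.645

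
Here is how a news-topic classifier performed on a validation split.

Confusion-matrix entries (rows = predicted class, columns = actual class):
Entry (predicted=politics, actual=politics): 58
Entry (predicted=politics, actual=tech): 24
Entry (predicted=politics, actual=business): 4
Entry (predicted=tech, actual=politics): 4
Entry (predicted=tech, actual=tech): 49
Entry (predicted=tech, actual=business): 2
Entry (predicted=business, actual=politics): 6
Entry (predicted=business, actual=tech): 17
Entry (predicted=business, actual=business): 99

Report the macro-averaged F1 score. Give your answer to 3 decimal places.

Per-class F1 score (2·TP/(2·TP+FP+FN)):
  politics: TP=58, FP=24+4=28, FN=4+6=10 → 116/154 = 0.7532
  tech: TP=49, FP=4+2=6, FN=24+17=41 → 98/145 = 0.6759
  business: TP=99, FP=6+17=23, FN=4+2=6 → 198/227 = 0.8722
Macro-F1 score = mean = (0.7532 + 0.6759 + 0.8722) / 3 = 0.767

0.767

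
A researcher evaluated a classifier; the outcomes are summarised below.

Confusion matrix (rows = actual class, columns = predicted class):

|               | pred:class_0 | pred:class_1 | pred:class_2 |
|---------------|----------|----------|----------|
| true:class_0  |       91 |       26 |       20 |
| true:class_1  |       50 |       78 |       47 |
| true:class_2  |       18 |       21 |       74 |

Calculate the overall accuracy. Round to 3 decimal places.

0.572

Accuracy = trace / total = (91+78+74=243) / 425 = 243/425 = 0.572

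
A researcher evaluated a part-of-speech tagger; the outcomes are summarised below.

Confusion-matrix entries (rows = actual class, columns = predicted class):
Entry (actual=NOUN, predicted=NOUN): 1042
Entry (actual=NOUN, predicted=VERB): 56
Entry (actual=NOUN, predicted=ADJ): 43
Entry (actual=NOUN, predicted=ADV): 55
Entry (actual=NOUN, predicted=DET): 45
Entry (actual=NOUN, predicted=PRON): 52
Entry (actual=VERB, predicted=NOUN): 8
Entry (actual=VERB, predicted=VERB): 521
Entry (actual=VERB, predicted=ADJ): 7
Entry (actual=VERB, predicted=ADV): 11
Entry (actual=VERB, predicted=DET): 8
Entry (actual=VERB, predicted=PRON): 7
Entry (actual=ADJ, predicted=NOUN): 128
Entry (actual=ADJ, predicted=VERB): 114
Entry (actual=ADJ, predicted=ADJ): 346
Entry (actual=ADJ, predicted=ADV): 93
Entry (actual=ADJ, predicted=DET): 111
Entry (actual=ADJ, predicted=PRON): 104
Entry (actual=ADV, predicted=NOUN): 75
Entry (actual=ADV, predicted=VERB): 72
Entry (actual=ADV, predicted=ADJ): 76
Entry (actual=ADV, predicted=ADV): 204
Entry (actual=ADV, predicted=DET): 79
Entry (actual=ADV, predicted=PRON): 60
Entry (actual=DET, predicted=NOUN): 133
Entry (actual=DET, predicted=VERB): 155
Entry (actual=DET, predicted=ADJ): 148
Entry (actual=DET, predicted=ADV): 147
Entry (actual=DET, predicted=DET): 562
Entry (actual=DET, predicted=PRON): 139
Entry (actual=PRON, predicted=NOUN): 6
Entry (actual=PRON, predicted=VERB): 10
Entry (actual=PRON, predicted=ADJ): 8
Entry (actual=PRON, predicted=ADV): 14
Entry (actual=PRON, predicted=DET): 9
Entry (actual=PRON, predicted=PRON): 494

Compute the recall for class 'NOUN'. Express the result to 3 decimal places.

0.806

One-vs-rest for 'NOUN': TP = diagonal; FP = other classes predicted 'NOUN'; FN = 'NOUN' predicted as other.
recall = TP/(TP+FN).
NOUN: TP=1042, FN=56+43+55+45+52=251 → 1042/1293 = 0.8059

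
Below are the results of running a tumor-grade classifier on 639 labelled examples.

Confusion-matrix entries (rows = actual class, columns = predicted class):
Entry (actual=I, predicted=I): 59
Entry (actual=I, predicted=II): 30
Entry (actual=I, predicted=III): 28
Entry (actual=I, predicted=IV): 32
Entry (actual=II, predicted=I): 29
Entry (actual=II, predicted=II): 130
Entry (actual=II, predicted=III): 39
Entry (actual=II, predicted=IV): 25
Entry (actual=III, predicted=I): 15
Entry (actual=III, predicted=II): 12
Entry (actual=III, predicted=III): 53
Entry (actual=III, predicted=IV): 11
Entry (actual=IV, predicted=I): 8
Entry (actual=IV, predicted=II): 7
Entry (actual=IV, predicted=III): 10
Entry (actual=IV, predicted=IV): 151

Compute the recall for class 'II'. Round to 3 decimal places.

Take TP from the diagonal, FP from the rest of the 'II' prediction marginal, FN from the rest of the 'II' actual marginal.
recall = TP/(TP+FN).
II: TP=130, FN=29+39+25=93 → 130/223 = 0.5830

0.583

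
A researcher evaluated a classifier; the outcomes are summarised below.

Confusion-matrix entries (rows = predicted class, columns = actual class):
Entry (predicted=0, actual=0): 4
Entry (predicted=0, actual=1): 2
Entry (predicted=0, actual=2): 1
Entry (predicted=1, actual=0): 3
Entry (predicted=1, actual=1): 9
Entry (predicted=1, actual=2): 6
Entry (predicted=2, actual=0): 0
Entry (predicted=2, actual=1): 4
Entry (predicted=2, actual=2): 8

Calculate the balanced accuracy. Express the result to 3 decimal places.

0.568

Balanced accuracy = mean of per-class recall.
  0: recall = 4/7 = 0.5714
  1: recall = 9/15 = 0.6000
  2: recall = 8/15 = 0.5333
Mean = (0.5714 + 0.6000 + 0.5333) / 3 = 0.568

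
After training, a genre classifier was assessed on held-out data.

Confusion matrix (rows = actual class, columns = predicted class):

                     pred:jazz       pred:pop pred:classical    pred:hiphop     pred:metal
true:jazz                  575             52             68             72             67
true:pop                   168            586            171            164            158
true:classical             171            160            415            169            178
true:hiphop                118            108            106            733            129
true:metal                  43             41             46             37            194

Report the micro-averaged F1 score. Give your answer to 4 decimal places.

Micro-averaging pools counts across classes: ΣTP=2503, ΣFP=2226, ΣFN=2226.
Micro-F1 score = 2·TP/(2·TP+FP+FN) on pooled counts = 0.5293 (equals overall accuracy in single-label multiclass).

0.5293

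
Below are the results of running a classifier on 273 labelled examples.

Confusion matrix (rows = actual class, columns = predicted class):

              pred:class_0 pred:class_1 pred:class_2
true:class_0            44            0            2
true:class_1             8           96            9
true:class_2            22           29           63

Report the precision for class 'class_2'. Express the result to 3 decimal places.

0.851

Take TP from the diagonal, FP from the rest of the 'class_2' prediction marginal, FN from the rest of the 'class_2' actual marginal.
precision = TP/(TP+FP).
class_2: TP=63, FP=2+9=11 → 63/74 = 0.8514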